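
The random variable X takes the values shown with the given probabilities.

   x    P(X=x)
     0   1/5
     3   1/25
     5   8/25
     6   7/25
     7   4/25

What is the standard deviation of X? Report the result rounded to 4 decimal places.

E[X] = 113/25, E[X²] = 657/25
Var(X) = E[X²] − (E[X])² = 657/25 − 12769/625 = 3656/625
SD(X) = √(3656/625) ≈ 2.4186

2.4186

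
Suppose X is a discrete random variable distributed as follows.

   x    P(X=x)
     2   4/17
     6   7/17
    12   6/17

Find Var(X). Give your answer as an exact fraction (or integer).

4360/289

E[X] = (4/17)·2 + (7/17)·6 + (6/17)·12 = 122/17
E[X²] = (4/17)·4 + (7/17)·36 + (6/17)·144 = 1132/17
Var(X) = 1132/17 − (122/17)² = 4360/289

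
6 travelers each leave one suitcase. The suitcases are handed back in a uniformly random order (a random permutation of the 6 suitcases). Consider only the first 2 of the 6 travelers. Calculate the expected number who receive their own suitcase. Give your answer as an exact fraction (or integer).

1/3

Let Xᵢ = 1 if person i gets their own suitcase. For each i, P(Xᵢ=1) = 1/6.
By linearity of expectation, E[X₁+…+X_2] = 2·(1/6) = 1/3.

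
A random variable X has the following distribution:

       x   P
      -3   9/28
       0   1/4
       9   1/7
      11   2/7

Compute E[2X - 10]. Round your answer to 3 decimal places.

-3.071

E[2x-10] = (9/28)·(-16) + (1/4)·(-10) + (1/7)·8 + (2/7)·12
     = -43/14 ≈ -3.071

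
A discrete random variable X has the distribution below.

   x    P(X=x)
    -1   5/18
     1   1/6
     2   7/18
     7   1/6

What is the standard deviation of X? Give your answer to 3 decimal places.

E[X] = 11/6, E[X²] = 61/6
Var(X) = E[X²] − (E[X])² = 61/6 − 121/36 = 245/36
SD(X) = √(245/36) ≈ 2.609

2.609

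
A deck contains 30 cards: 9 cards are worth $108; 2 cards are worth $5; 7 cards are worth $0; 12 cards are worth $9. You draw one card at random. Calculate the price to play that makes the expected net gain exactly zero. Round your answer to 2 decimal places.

E[payout] = (9/30)·108 + (2/30)·5 + (7/30)·0 + (12/30)·9 = 109/3
Fair fee = E[payout] = 109/3 ≈ $36.33

$36.33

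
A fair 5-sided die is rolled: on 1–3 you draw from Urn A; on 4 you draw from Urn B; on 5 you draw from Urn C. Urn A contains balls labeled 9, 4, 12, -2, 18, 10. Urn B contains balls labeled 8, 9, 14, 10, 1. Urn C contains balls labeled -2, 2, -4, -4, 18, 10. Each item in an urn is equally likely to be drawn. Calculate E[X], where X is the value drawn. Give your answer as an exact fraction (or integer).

1117/150

E[X | Urn A] = (9 + 4 + 12 − 2 + 18 + 10)/6 = 17/2
E[X | Urn B] = (8 + 9 + 14 + 10 + 1)/5 = 42/5
E[X | Urn C] = (-2 + 2 − 4 − 4 + 18 + 10)/6 = 10/3
E[X] = (3/5)·17/2 + (1/5)·42/5 + (1/5)·10/3 = 1117/150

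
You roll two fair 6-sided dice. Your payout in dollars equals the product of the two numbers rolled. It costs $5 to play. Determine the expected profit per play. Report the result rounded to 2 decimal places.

$7.25

Distribution of the product of the two numbers rolled: 1 w.p. 1/36, 2 w.p. 1/18, 3 w.p. 1/18, 4 w.p. 1/12, 5 w.p. 1/18, 6 w.p. 1/9, …
E[payout] = (1/36)·1 + (1/18)·2 + (1/18)·3 + (1/12)·4 + (1/18)·5 + (1/9)·6 + (1/18)·8 + (1/36)·9 + (1/18)·10 + (1/9)·12 + (1/18)·15 + (1/36)·16 + (1/18)·18 + (1/18)·20 + (1/18)·24 + (1/36)·25 + (1/18)·30 + (1/36)·36 = 49/4
Expected profit = 49/4 − 5 = 29/4 ≈ $7.25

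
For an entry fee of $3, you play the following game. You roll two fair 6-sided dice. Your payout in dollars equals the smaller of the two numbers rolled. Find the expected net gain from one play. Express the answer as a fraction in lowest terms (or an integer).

-17/36 dollars

Distribution of the smaller of the two numbers rolled: 1 w.p. 11/36, 2 w.p. 1/4, 3 w.p. 7/36, 4 w.p. 5/36, 5 w.p. 1/12, 6 w.p. 1/36
E[payout] = (11/36)·1 + (1/4)·2 + (7/36)·3 + (5/36)·4 + (1/12)·5 + (1/36)·6 = 91/36
Expected profit = 91/36 − 3 = -17/36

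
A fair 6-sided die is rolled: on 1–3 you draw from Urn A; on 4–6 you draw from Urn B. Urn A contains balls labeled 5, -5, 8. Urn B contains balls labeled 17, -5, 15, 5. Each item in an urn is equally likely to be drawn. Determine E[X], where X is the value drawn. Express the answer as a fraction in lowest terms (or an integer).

16/3

E[X | Urn A] = (5 − 5 + 8)/3 = 8/3
E[X | Urn B] = (17 − 5 + 15 + 5)/4 = 8
E[X] = (1/2)·8/3 + (1/2)·8 = 16/3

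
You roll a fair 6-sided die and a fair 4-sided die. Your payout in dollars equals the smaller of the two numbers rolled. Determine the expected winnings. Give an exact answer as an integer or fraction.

25/12 dollars

Distribution of the smaller of the two numbers rolled: 1 w.p. 3/8, 2 w.p. 7/24, 3 w.p. 5/24, 4 w.p. 1/8
E[payout] = (3/8)·1 + (7/24)·2 + (5/24)·3 + (1/8)·4 = 25/12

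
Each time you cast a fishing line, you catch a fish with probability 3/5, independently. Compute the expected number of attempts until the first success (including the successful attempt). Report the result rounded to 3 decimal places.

1.667

For a geometric distribution, E[trials] = 1/p = 1/(3/5) = 5/3.
≈ 1.667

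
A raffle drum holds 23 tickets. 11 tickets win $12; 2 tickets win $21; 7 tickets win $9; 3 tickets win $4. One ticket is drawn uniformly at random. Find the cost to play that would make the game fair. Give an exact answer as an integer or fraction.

E[payout] = (11/23)·12 + (2/23)·21 + (7/23)·9 + (3/23)·4 = 249/23
Fair fee = E[payout] = 249/23

249/23 dollars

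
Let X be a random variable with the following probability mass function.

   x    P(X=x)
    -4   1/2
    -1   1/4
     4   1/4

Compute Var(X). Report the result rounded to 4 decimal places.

E[X] = (1/2)·(-4) + (1/4)·(-1) + (1/4)·4 = -5/4
E[X²] = (1/2)·16 + (1/4)·1 + (1/4)·16 = 49/4
Var(X) = 49/4 − (-5/4)² = 171/16 ≈ 10.6875

10.6875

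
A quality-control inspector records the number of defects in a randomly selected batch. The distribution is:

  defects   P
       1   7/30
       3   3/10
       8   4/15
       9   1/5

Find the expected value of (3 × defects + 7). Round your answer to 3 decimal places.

22.200

E[3x+7] = (7/30)·10 + (3/10)·16 + (4/15)·31 + (1/5)·34
     = 111/5 ≈ 22.200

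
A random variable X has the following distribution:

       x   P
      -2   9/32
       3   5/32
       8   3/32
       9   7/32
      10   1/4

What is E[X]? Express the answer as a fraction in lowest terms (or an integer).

41/8

E[X] = (9/32)·(-2) + (5/32)·3 + (3/32)·8 + (7/32)·9 + (1/4)·10
     = 41/8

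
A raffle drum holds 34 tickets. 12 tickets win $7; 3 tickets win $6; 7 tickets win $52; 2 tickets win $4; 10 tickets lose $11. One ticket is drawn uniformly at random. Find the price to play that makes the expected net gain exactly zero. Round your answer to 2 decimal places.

E[payout] = (12/34)·7 + (3/34)·6 + (7/34)·52 + (2/34)·4 + (10/34)·(-11) = 182/17
Fair fee = E[payout] = 182/17 ≈ $10.71

$10.71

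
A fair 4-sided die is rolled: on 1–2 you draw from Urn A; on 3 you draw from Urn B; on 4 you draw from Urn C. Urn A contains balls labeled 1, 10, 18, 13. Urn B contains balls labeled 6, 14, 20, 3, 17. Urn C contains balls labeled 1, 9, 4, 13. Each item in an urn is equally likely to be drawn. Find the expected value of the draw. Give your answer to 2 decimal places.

E[X | Urn A] = (1 + 10 + 18 + 13)/4 = 21/2
E[X | Urn B] = (6 + 14 + 20 + 3 + 17)/5 = 12
E[X | Urn C] = (1 + 9 + 4 + 13)/4 = 27/4
E[X] = (1/2)·21/2 + (1/4)·12 + (1/4)·27/4 = 159/16 ≈ 9.94

9.94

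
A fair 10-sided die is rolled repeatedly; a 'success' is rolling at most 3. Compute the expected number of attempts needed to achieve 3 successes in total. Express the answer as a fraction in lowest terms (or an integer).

10

By linearity (sum of 3 independent geometric waits), E[trials] = 3/p = 3/(3/10) = 10.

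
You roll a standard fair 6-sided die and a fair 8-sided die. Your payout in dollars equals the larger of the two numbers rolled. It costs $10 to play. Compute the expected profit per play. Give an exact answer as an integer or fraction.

-229/48 dollars

Distribution of the larger of the two numbers rolled: 1 w.p. 1/48, 2 w.p. 1/16, 3 w.p. 5/48, 4 w.p. 7/48, 5 w.p. 3/16, 6 w.p. 11/48, …
E[payout] = (1/48)·1 + (1/16)·2 + (5/48)·3 + (7/48)·4 + (3/16)·5 + (11/48)·6 + (1/8)·7 + (1/8)·8 = 251/48
Expected profit = 251/48 − 10 = -229/48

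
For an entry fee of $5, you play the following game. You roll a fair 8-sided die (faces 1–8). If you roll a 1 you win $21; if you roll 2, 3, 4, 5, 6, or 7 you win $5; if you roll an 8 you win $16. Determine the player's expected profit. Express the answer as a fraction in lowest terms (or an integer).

27/8 dollars

E[payout] = (3/4)·5 + (1/8)·16 + (1/8)·21 = 67/8
Expected profit = 67/8 − 5 = 27/8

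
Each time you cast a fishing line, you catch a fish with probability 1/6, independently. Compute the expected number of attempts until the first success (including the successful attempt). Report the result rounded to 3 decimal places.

For a geometric distribution, E[trials] = 1/p = 1/(1/6) = 6.
≈ 6.000

6.000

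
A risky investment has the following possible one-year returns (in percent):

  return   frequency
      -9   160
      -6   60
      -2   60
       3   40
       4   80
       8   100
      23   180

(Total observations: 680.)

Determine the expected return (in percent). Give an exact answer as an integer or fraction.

173/34

Total = 680, so P(return=-9) = 160/680, etc.
E[X] = (4/17)·(-9) + (3/34)·(-6) + (3/34)·(-2) + (1/17)·3 + (2/17)·4 + (5/34)·8 + (9/34)·23
     = 173/34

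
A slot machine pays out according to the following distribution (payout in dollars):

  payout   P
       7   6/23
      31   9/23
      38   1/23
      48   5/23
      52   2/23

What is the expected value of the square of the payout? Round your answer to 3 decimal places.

1187.609

E[X²] = (6/23)·49 + (9/23)·961 + (1/23)·1444 + (5/23)·2304 + (2/23)·2704
     = 27315/23 ≈ 1187.609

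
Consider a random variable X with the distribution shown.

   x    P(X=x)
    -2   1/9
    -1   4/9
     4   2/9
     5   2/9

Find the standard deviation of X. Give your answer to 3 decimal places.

E[X] = 4/3, E[X²] = 10
Var(X) = E[X²] − (E[X])² = 10 − 16/9 = 74/9
SD(X) = √(74/9) ≈ 2.867

2.867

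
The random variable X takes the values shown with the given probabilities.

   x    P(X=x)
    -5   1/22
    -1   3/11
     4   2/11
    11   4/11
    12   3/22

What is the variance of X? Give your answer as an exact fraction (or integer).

16249/484

E[X] = (1/22)·(-5) + (3/11)·(-1) + (2/11)·4 + (4/11)·11 + (3/22)·12 = 129/22
E[X²] = (1/22)·25 + (3/11)·1 + (2/11)·16 + (4/11)·121 + (3/22)·144 = 1495/22
Var(X) = 1495/22 − (129/22)² = 16249/484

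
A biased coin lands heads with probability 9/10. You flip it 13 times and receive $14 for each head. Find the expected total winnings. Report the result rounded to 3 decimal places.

$163.800

E[#heads] = 13·9/10 = 117/10 (linearity over flips).
E[winnings] = 14·117/10 = 819/5.
≈ 163.800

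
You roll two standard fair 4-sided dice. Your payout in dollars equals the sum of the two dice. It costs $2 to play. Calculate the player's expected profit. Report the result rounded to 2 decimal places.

Distribution of the sum of the two dice: 2 w.p. 1/16, 3 w.p. 1/8, 4 w.p. 3/16, 5 w.p. 1/4, 6 w.p. 3/16, 7 w.p. 1/8, …
E[payout] = (1/16)·2 + (1/8)·3 + (3/16)·4 + (1/4)·5 + (3/16)·6 + (1/8)·7 + (1/16)·8 = 5
Expected profit = 5 − 2 = 3 ≈ $3.00

$3.00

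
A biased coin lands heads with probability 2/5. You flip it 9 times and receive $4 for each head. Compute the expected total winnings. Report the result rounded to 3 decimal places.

E[#heads] = 9·2/5 = 18/5 (linearity over flips).
E[winnings] = 4·18/5 = 72/5.
≈ 14.400

$14.400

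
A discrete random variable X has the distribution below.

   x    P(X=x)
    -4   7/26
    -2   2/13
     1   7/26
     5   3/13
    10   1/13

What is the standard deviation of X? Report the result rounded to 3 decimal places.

E[X] = 21/26, E[X²] = 485/26
Var(X) = E[X²] − (E[X])² = 485/26 − 441/676 = 12169/676
SD(X) = √(12169/676) ≈ 4.243

4.243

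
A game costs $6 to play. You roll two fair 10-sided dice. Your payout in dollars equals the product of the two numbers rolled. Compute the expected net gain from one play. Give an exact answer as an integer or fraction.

97/4 dollars

Distribution of the product of the two numbers rolled: 1 w.p. 1/100, 2 w.p. 1/50, 3 w.p. 1/50, 4 w.p. 3/100, 5 w.p. 1/50, 6 w.p. 1/25, …
E[payout] = (1/100)·1 + (1/50)·2 + (1/50)·3 + (3/100)·4 + (1/50)·5 + (1/25)·6 + (1/50)·7 + (1/25)·8 + (3/100)·9 + (1/25)·10 + (1/25)·12 + (1/50)·14 + (1/50)·15 + (3/100)·16 + (1/25)·18 + (1/25)·20 + (1/50)·21 + (1/25)·24 + (1/100)·25 + (1/50)·27 + (1/50)·28 + (1/25)·30 + (1/50)·32 + (1/50)·35 + (3/100)·36 + (1/25)·40 + (1/50)·42 + (1/50)·45 + (1/50)·48 + (1/100)·49 + (1/50)·50 + (1/50)·54 + (1/50)·56 + (1/50)·60 + (1/50)·63 + (1/100)·64 + (1/50)·70 + (1/50)·72 + (1/50)·80 + (1/100)·81 + (1/50)·90 + (1/100)·100 = 121/4
Expected profit = 121/4 − 6 = 97/4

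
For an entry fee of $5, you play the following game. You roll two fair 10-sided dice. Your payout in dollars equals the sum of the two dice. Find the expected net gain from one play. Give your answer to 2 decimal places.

$6.00

Distribution of the sum of the two dice: 2 w.p. 1/100, 3 w.p. 1/50, 4 w.p. 3/100, 5 w.p. 1/25, 6 w.p. 1/20, 7 w.p. 3/50, …
E[payout] = (1/100)·2 + (1/50)·3 + (3/100)·4 + (1/25)·5 + (1/20)·6 + (3/50)·7 + (7/100)·8 + (2/25)·9 + (9/100)·10 + (1/10)·11 + (9/100)·12 + (2/25)·13 + (7/100)·14 + (3/50)·15 + (1/20)·16 + (1/25)·17 + (3/100)·18 + (1/50)·19 + (1/100)·20 = 11
Expected profit = 11 − 5 = 6 ≈ $6.00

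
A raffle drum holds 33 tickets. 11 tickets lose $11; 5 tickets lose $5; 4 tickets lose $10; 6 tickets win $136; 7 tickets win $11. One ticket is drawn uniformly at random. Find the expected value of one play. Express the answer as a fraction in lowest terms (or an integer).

707/33 dollars

E[payout] = (11/33)·(-11) + (5/33)·(-5) + (4/33)·(-10) + (6/33)·136 + (7/33)·11 = 707/33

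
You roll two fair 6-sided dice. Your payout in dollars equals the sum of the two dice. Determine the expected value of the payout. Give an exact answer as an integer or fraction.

$7

Distribution of the sum of the two dice: 2 w.p. 1/36, 3 w.p. 1/18, 4 w.p. 1/12, 5 w.p. 1/9, 6 w.p. 5/36, 7 w.p. 1/6, …
E[payout] = (1/36)·2 + (1/18)·3 + (1/12)·4 + (1/9)·5 + (5/36)·6 + (1/6)·7 + (5/36)·8 + (1/9)·9 + (1/12)·10 + (1/18)·11 + (1/36)·12 = 7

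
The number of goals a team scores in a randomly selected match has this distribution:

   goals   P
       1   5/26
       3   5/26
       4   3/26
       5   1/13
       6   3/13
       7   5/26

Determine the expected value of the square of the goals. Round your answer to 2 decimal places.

23.42

E[X²] = (5/26)·1 + (5/26)·9 + (3/26)·16 + (1/13)·25 + (3/13)·36 + (5/26)·49
     = 609/26 ≈ 23.42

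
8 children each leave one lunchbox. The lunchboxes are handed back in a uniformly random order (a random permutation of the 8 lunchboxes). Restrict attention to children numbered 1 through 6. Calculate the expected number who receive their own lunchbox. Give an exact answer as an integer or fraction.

3/4

Let Xᵢ = 1 if person i gets their own lunchbox. For each i, P(Xᵢ=1) = 1/8.
By linearity of expectation, E[X₁+…+X_6] = 6·(1/8) = 3/4.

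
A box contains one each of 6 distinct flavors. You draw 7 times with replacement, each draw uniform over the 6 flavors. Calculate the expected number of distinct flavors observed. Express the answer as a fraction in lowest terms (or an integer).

Let Xⱼ=1 if type j appears at least once. P(Xⱼ=1) = 1 − ((6−1)/6)^7 = 201811/279936.
E[#distinct] = 6·201811/279936 = 201811/46656.

201811/46656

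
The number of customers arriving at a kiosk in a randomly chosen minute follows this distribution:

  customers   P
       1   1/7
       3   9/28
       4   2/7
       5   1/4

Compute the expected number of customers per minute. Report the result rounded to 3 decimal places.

E[X] = (1/7)·1 + (9/28)·3 + (2/7)·4 + (1/4)·5
     = 7/2 ≈ 3.500

3.500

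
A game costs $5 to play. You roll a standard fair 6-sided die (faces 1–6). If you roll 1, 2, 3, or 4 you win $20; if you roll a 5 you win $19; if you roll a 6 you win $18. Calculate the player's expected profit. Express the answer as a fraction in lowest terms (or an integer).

29/2 dollars

E[payout] = (1/6)·18 + (1/6)·19 + (2/3)·20 = 39/2
Expected profit = 39/2 − 5 = 29/2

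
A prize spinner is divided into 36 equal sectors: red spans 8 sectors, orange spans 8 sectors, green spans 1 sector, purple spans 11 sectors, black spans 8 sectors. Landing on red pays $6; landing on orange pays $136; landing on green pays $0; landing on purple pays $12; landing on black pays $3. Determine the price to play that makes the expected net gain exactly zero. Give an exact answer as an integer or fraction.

E[payout] = (8/36)·6 + (8/36)·136 + (1/36)·0 + (11/36)·12 + (8/36)·3 = 323/9
Fair fee = E[payout] = 323/9

323/9 dollars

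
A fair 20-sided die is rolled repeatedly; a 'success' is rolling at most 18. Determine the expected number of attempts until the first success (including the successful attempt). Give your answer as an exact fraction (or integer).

For a geometric distribution, E[trials] = 1/p = 1/(9/10) = 10/9.

10/9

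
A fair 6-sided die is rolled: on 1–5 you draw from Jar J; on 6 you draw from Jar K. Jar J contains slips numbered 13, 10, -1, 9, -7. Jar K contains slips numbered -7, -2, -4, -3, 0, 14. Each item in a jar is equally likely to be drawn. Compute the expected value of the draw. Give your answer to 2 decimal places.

E[X | Jar J] = (13 + 10 − 1 + 9 − 7)/5 = 24/5
E[X | Jar K] = (-7 − 2 − 4 − 3 + 0 + 14)/6 = -1/3
E[X] = (5/6)·24/5 + (1/6)·(-1/3) = 71/18 ≈ 3.94

3.94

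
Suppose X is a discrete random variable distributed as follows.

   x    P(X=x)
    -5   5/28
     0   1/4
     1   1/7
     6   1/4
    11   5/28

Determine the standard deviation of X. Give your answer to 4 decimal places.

5.2770

E[X] = 19/7, E[X²] = 493/14
Var(X) = E[X²] − (E[X])² = 493/14 − 361/49 = 2729/98
SD(X) = √(2729/98) ≈ 5.2770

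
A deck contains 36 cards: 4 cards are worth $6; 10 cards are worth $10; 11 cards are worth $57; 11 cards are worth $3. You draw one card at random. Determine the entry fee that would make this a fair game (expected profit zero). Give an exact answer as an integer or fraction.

E[payout] = (4/36)·6 + (10/36)·10 + (11/36)·57 + (11/36)·3 = 196/9
Fair fee = E[payout] = 196/9

196/9 dollars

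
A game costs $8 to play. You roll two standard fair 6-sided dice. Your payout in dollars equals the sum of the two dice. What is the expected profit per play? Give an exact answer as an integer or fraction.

Distribution of the sum of the two dice: 2 w.p. 1/36, 3 w.p. 1/18, 4 w.p. 1/12, 5 w.p. 1/9, 6 w.p. 5/36, 7 w.p. 1/6, …
E[payout] = (1/36)·2 + (1/18)·3 + (1/12)·4 + (1/9)·5 + (5/36)·6 + (1/6)·7 + (5/36)·8 + (1/9)·9 + (1/12)·10 + (1/18)·11 + (1/36)·12 = 7
Expected profit = 7 − 8 = -1

-$1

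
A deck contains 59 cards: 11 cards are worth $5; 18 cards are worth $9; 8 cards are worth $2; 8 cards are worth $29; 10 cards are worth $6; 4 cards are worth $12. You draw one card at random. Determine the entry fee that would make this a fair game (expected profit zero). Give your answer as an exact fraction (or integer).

E[payout] = (11/59)·5 + (18/59)·9 + (8/59)·2 + (8/59)·29 + (10/59)·6 + (4/59)·12 = 573/59
Fair fee = E[payout] = 573/59

573/59 dollars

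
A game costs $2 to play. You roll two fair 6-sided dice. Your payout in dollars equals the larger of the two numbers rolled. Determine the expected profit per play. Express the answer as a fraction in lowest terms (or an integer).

Distribution of the larger of the two numbers rolled: 1 w.p. 1/36, 2 w.p. 1/12, 3 w.p. 5/36, 4 w.p. 7/36, 5 w.p. 1/4, 6 w.p. 11/36
E[payout] = (1/36)·1 + (1/12)·2 + (5/36)·3 + (7/36)·4 + (1/4)·5 + (11/36)·6 = 161/36
Expected profit = 161/36 − 2 = 89/36

89/36 dollars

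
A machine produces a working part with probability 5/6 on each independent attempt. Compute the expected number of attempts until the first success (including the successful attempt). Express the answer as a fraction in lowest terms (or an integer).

6/5

For a geometric distribution, E[trials] = 1/p = 1/(5/6) = 6/5.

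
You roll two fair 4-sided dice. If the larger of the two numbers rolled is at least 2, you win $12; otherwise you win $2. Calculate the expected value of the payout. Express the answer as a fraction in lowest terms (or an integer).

91/8 dollars

E[payout] = (1/16)·2 + (15/16)·12 = 91/8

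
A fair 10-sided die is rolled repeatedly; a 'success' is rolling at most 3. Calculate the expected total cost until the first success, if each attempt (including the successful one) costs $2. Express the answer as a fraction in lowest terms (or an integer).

E[#attempts] = 1/p = 10/3; E[cost] = 2·10/3 = 20/3.

20/3 dollars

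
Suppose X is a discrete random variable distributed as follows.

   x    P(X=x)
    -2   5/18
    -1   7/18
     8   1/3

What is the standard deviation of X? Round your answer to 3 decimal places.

4.457

E[X] = 31/18, E[X²] = 137/6
Var(X) = E[X²] − (E[X])² = 137/6 − 961/324 = 6437/324
SD(X) = √(6437/324) ≈ 4.457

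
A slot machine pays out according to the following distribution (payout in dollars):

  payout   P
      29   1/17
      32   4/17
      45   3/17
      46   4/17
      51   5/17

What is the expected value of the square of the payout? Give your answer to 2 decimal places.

E[X²] = (1/17)·841 + (4/17)·1024 + (3/17)·2025 + (4/17)·2116 + (5/17)·2601
     = 32481/17 ≈ 1910.65

1910.65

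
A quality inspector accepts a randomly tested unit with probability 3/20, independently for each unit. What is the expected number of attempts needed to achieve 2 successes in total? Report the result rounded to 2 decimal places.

13.33

By linearity (sum of 2 independent geometric waits), E[trials] = 2/p = 2/(3/20) = 40/3.
≈ 13.33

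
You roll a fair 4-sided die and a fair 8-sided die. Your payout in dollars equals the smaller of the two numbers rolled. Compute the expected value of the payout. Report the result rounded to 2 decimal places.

Distribution of the smaller of the two numbers rolled: 1 w.p. 11/32, 2 w.p. 9/32, 3 w.p. 7/32, 4 w.p. 5/32
E[payout] = (11/32)·1 + (9/32)·2 + (7/32)·3 + (5/32)·4 = 35/16
≈ $2.19

$2.19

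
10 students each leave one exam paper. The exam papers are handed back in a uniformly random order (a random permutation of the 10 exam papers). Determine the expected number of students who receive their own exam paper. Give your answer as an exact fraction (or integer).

Let Xᵢ = 1 if person i gets their own exam paper. For each i, P(Xᵢ=1) = 1/10.
By linearity of expectation, E[X₁+…+X_10] = 10·(1/10) = 1.

1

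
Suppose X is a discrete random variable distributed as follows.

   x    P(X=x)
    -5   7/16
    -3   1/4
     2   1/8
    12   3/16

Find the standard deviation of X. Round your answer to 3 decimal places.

6.364

E[X] = -7/16, E[X²] = 651/16
Var(X) = E[X²] − (E[X])² = 651/16 − 49/256 = 10367/256
SD(X) = √(10367/256) ≈ 6.364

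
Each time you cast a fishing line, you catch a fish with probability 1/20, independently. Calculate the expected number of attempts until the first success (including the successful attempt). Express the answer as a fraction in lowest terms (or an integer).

20

For a geometric distribution, E[trials] = 1/p = 1/(1/20) = 20.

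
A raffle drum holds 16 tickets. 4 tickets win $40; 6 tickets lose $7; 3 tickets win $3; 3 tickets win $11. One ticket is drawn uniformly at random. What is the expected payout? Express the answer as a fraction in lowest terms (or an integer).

$10

E[payout] = (4/16)·40 + (6/16)·(-7) + (3/16)·3 + (3/16)·11 = 10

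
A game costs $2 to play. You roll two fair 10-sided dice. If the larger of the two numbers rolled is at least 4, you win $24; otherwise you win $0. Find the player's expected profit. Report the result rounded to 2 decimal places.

E[payout] = (9/100)·0 + (91/100)·24 = 546/25
Expected profit = 546/25 − 2 = 496/25 ≈ $19.84

$19.84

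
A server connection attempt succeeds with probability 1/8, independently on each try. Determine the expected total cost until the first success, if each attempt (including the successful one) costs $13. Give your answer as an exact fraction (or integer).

E[#attempts] = 1/p = 8; E[cost] = 13·8 = 104.

$104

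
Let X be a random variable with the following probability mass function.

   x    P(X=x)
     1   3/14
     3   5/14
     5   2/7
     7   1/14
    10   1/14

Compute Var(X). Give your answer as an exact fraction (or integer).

E[X] = (3/14)·1 + (5/14)·3 + (2/7)·5 + (1/14)·7 + (1/14)·10 = 55/14
E[X²] = (3/14)·1 + (5/14)·9 + (2/7)·25 + (1/14)·49 + (1/14)·100 = 297/14
Var(X) = 297/14 − (55/14)² = 1133/196

1133/196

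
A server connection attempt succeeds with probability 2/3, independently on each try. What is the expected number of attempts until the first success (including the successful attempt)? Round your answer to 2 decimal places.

For a geometric distribution, E[trials] = 1/p = 1/(2/3) = 3/2.
≈ 1.50

1.50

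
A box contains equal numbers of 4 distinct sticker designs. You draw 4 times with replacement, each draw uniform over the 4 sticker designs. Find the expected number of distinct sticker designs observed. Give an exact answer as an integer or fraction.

Let Xⱼ=1 if type j appears at least once. P(Xⱼ=1) = 1 − ((4−1)/4)^4 = 175/256.
E[#distinct] = 4·175/256 = 175/64.

175/64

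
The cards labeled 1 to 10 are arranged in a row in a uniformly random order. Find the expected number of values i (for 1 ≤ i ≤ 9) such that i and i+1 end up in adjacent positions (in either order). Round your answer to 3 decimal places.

1.800

For each i ∈ {1,…,9}, let Xᵢ = 1 if i and i+1 are adjacent. P(Xᵢ=1) = 2·(10−1)!/10! = 2/10.
By linearity, E[ΣXᵢ] = (9)·(2/10) = 9/5.
≈ 1.800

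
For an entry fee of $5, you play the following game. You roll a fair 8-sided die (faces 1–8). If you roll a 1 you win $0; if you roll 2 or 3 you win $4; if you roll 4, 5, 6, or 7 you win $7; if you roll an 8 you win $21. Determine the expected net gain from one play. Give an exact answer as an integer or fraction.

17/8 dollars

E[payout] = (1/8)·0 + (1/4)·4 + (1/2)·7 + (1/8)·21 = 57/8
Expected profit = 57/8 − 5 = 17/8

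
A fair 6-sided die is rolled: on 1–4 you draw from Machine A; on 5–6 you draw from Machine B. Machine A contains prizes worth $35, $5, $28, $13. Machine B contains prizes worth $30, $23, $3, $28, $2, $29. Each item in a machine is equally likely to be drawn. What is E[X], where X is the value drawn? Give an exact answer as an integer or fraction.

179/9 dollars

E[X | Machine A] = (35 + 5 + 28 + 13)/4 = 81/4
E[X | Machine B] = (30 + 23 + 3 + 28 + 2 + 29)/6 = 115/6
E[X] = (2/3)·81/4 + (1/3)·115/6 = 179/9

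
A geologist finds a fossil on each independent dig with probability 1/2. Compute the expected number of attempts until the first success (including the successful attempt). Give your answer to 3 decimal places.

For a geometric distribution, E[trials] = 1/p = 1/(1/2) = 2.
≈ 2.000

2.000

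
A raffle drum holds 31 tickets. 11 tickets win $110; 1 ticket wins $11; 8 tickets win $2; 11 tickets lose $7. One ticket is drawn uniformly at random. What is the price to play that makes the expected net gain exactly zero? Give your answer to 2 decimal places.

E[payout] = (11/31)·110 + (1/31)·11 + (8/31)·2 + (11/31)·(-7) = 1160/31
Fair fee = E[payout] = 1160/31 ≈ $37.42

$37.42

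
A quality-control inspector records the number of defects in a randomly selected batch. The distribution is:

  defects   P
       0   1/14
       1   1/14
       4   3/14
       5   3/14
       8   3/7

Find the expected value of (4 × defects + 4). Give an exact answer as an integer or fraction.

E[4x+4] = (1/14)·4 + (1/14)·8 + (3/14)·20 + (3/14)·24 + (3/7)·36
     = 180/7

180/7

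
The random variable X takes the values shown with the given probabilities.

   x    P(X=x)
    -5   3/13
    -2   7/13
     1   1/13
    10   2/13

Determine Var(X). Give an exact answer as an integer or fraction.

E[X] = (3/13)·(-5) + (7/13)·(-2) + (1/13)·1 + (2/13)·10 = -8/13
E[X²] = (3/13)·25 + (7/13)·4 + (1/13)·1 + (2/13)·100 = 304/13
Var(X) = 304/13 − (-8/13)² = 3888/169

3888/169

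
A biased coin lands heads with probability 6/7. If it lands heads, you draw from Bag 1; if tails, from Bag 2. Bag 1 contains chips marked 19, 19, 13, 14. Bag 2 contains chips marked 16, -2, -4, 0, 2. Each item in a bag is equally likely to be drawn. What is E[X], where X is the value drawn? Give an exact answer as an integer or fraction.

E[X | Bag 1] = (19 + 19 + 13 + 14)/4 = 65/4
E[X | Bag 2] = (16 − 2 − 4 + 0 + 2)/5 = 12/5
E[X] = (6/7)·65/4 + (1/7)·12/5 = 999/70

999/70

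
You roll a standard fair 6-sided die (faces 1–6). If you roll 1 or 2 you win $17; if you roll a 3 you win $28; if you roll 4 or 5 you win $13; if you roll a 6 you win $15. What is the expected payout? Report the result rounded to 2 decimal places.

E[payout] = (1/3)·13 + (1/6)·15 + (1/3)·17 + (1/6)·28 = 103/6
≈ $17.17

$17.17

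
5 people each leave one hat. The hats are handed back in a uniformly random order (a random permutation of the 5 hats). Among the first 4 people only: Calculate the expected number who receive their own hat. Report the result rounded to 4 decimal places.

0.8000

Let Xᵢ = 1 if person i gets their own hat. For each i, P(Xᵢ=1) = 1/5.
By linearity of expectation, E[X₁+…+X_4] = 4·(1/5) = 4/5.
≈ 0.8000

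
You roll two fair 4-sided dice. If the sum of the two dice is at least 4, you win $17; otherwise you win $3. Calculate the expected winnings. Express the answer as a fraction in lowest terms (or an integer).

115/8 dollars

E[payout] = (3/16)·3 + (13/16)·17 = 115/8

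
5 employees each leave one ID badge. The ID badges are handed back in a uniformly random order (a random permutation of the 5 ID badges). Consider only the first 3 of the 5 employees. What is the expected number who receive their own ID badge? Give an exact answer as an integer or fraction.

Let Xᵢ = 1 if person i gets their own ID badge. For each i, P(Xᵢ=1) = 1/5.
By linearity of expectation, E[X₁+…+X_3] = 3·(1/5) = 3/5.

3/5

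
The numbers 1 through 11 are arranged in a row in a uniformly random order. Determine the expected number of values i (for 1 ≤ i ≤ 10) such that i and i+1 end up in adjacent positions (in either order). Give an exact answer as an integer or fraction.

20/11

For each i ∈ {1,…,10}, let Xᵢ = 1 if i and i+1 are adjacent. P(Xᵢ=1) = 2·(11−1)!/11! = 2/11.
By linearity, E[ΣXᵢ] = (10)·(2/11) = 20/11.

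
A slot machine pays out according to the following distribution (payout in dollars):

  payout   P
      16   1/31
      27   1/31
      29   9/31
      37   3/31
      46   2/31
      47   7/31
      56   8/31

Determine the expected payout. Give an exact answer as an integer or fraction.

E[X] = (1/31)·16 + (1/31)·27 + (9/31)·29 + (3/31)·37 + (2/31)·46 + (7/31)·47 + (8/31)·56
     = 1284/31

1284/31 dollars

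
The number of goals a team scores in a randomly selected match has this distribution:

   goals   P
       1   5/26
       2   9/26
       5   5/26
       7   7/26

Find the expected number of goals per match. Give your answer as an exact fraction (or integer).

E[X] = (5/26)·1 + (9/26)·2 + (5/26)·5 + (7/26)·7
     = 97/26

97/26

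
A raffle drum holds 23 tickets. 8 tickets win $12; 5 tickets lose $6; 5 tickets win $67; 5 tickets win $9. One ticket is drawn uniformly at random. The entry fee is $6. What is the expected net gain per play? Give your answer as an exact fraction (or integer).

E[payout] = (8/23)·12 + (5/23)·(-6) + (5/23)·67 + (5/23)·9 = 446/23
Expected profit = 446/23 − 6 = 308/23

308/23 dollars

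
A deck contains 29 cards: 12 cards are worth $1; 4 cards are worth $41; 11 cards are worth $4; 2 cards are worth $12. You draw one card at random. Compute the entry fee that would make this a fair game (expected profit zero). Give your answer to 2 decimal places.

E[payout] = (12/29)·1 + (4/29)·41 + (11/29)·4 + (2/29)·12 = 244/29
Fair fee = E[payout] = 244/29 ≈ $8.41

$8.41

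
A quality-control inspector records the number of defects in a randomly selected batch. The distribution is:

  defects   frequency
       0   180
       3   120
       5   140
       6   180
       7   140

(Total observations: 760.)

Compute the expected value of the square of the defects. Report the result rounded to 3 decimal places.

23.579

Total = 760, so P(defects=0) = 180/760, etc.
E[X²] = (9/38)·0 + (3/19)·9 + (7/38)·25 + (9/38)·36 + (7/38)·49
     = 448/19 ≈ 23.579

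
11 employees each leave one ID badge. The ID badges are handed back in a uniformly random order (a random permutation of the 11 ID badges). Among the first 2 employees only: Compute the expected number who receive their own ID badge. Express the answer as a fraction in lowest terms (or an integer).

2/11

Let Xᵢ = 1 if person i gets their own ID badge. For each i, P(Xᵢ=1) = 1/11.
By linearity of expectation, E[X₁+…+X_2] = 2·(1/11) = 2/11.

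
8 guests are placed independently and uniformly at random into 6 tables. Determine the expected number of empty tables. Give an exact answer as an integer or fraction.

390625/279936

Let Xⱼ=1 if table j is empty. P(Xⱼ=1) = ((6-1)/6)^8 = 390625/1679616.
By linearity, E[#empty] = 6·390625/1679616 = 390625/279936.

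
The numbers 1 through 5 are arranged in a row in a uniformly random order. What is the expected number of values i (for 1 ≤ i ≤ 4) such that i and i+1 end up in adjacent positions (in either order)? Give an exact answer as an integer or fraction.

For each i ∈ {1,…,4}, let Xᵢ = 1 if i and i+1 are adjacent. P(Xᵢ=1) = 2·(5−1)!/5! = 2/5.
By linearity, E[ΣXᵢ] = (4)·(2/5) = 8/5.

8/5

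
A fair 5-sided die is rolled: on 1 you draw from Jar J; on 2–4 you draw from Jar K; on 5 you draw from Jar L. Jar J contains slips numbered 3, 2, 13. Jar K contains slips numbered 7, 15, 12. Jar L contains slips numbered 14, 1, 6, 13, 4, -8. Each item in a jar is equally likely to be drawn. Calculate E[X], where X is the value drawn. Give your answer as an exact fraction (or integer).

9

E[X | Jar J] = (3 + 2 + 13)/3 = 6
E[X | Jar K] = (7 + 15 + 12)/3 = 34/3
E[X | Jar L] = (14 + 1 + 6 + 13 + 4 − 8)/6 = 5
E[X] = (1/5)·6 + (3/5)·34/3 + (1/5)·5 = 9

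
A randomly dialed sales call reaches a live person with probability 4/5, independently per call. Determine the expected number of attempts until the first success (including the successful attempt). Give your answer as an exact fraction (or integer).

For a geometric distribution, E[trials] = 1/p = 1/(4/5) = 5/4.

5/4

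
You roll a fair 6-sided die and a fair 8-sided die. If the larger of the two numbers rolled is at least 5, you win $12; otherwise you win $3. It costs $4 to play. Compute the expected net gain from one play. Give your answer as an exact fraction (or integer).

$5

E[payout] = (1/3)·3 + (2/3)·12 = 9
Expected profit = 9 − 4 = 5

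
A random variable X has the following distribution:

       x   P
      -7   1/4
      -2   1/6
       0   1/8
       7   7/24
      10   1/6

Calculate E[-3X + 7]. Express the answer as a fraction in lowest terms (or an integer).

E[-3x+7] = (1/4)·28 + (1/6)·13 + (1/8)·7 + (7/24)·(-14) + (1/6)·(-23)
     = 17/8

17/8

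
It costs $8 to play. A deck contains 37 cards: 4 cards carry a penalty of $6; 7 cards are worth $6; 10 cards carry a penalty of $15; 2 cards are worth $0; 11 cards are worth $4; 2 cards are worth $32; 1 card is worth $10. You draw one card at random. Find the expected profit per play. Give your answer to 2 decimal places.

E[payout] = (4/37)·(-6) + (7/37)·6 + (10/37)·(-15) + (2/37)·0 + (11/37)·4 + (2/37)·32 + (1/37)·10 = -14/37
Expected profit = -14/37 − 8 = -310/37 ≈ -$8.38

-$8.38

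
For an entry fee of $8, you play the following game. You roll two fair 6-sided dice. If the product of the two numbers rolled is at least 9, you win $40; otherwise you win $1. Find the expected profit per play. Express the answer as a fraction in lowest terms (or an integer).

44/3 dollars

E[payout] = (4/9)·1 + (5/9)·40 = 68/3
Expected profit = 68/3 − 8 = 44/3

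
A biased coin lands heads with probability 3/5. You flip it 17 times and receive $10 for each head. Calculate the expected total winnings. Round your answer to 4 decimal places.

$102.0000

E[#heads] = 17·3/5 = 51/5 (linearity over flips).
E[winnings] = 10·51/5 = 102.
≈ 102.0000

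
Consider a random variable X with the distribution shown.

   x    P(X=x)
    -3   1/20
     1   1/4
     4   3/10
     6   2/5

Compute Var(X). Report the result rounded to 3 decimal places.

E[X] = (1/20)·(-3) + (1/4)·1 + (3/10)·4 + (2/5)·6 = 37/10
E[X²] = (1/20)·9 + (1/4)·1 + (3/10)·16 + (2/5)·36 = 199/10
Var(X) = 199/10 − (37/10)² = 621/100 ≈ 6.210

6.210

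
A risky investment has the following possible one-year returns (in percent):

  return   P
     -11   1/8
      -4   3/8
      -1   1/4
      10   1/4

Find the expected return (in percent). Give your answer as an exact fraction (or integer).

E[X] = (1/8)·(-11) + (3/8)·(-4) + (1/4)·(-1) + (1/4)·10
     = -5/8

-5/8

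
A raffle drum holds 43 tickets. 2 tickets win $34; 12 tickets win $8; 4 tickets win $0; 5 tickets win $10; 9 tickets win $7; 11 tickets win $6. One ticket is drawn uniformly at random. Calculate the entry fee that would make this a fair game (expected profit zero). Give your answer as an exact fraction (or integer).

343/43 dollars

E[payout] = (2/43)·34 + (12/43)·8 + (4/43)·0 + (5/43)·10 + (9/43)·7 + (11/43)·6 = 343/43
Fair fee = E[payout] = 343/43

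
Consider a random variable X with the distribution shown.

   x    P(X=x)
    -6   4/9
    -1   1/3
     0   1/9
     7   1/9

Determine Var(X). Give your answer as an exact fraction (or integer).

1364/81

E[X] = (4/9)·(-6) + (1/3)·(-1) + (1/9)·0 + (1/9)·7 = -20/9
E[X²] = (4/9)·36 + (1/3)·1 + (1/9)·0 + (1/9)·49 = 196/9
Var(X) = 196/9 − (-20/9)² = 1364/81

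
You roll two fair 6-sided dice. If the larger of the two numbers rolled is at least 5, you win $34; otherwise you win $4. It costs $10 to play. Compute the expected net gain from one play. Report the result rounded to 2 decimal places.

$10.67

E[payout] = (4/9)·4 + (5/9)·34 = 62/3
Expected profit = 62/3 − 10 = 32/3 ≈ $10.67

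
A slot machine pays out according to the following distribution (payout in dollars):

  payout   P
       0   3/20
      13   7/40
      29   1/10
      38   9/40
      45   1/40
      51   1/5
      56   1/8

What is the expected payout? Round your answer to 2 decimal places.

E[X] = (3/20)·0 + (7/40)·13 + (1/10)·29 + (9/40)·38 + (1/40)·45 + (1/5)·51 + (1/8)·56
     = 641/20 ≈ 32.05

$32.05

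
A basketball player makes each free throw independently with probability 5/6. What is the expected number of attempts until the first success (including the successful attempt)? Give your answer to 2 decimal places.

For a geometric distribution, E[trials] = 1/p = 1/(5/6) = 6/5.
≈ 1.20

1.20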